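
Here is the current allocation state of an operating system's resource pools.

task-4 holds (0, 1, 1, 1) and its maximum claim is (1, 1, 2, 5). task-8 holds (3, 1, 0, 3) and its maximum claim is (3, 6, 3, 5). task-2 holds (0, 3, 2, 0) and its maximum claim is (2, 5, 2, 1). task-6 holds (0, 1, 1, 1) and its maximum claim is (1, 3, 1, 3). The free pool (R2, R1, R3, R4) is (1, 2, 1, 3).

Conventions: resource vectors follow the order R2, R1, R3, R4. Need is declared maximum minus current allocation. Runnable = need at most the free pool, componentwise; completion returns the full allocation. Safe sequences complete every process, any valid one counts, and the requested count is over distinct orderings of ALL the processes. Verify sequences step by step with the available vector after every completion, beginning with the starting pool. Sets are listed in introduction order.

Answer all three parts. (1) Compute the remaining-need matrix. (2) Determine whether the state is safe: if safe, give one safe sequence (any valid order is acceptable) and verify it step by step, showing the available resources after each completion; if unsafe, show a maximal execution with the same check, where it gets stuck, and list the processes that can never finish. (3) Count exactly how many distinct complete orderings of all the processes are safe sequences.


(1) Remaining need (order R2, R1, R3, R4):
  task-4: (1, 0, 1, 4)
  task-8: (0, 5, 3, 2)
  task-2: (2, 2, 0, 1)
  task-6: (1, 2, 0, 2)
(2) The state is UNSAFE.
Key observation: after task-6, task-4 the pool peaks at (1, 4, 3, 5), and each blocked process is short somewhere: task-8 on R1; task-2 on R2.
The run task-6, task-4 cannot be extended any further. Step-by-step check:
  pool = (1, 2, 1, 3)
  task-6: need (1, 2, 0, 2) fits (1, 2, 1, 3); releases (0, 1, 1, 1), pool now (1, 3, 2, 4)
  task-4: need (1, 0, 1, 4) fits (1, 3, 2, 4); releases (0, 1, 1, 1), pool now (1, 4, 3, 5)
  blocked: task-8 wants (0, 5, 3, 2), pool (1, 4, 3, 5) — not enough R1
  blocked: task-2 wants (2, 2, 0, 1), pool (1, 4, 3, 5) — not enough R2
Processes that can never finish: task-8 and task-2.
(3) The exact count: 0 of the possible complete orderings are safe sequences.


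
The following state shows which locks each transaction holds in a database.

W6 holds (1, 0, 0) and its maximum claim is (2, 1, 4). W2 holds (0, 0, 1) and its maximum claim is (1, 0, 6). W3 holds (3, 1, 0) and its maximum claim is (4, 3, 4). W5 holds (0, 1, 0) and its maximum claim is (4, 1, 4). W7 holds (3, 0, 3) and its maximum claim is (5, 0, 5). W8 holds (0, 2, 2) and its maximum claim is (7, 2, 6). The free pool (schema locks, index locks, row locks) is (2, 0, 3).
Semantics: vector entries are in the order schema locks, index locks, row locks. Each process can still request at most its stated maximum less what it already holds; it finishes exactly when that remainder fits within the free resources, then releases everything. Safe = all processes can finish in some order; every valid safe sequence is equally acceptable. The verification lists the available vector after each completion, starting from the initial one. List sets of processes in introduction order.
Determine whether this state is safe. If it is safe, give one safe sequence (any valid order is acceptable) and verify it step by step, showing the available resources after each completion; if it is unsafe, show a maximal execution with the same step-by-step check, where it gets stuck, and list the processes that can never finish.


UNSAFE.
Key observation: after W7, W5, W2, W6 the pool peaks at (6, 1, 7), and each blocked process is short somewhere: W3 on index locks; W8 on schema locks.
Going as far as possible: W7, W5, W2, W6; after that, nothing fits. Walking it through:
  pool = (2, 0, 3)
  W7 needs (2, 0, 2) <= (2, 0, 3) -> finishes; pool += (3, 0, 3) = (5, 0, 6)
  W5 needs (4, 0, 4) <= (5, 0, 6) -> finishes; pool += (0, 1, 0) = (5, 1, 6)
  W2 needs (1, 0, 5) <= (5, 1, 6) -> finishes; pool += (0, 0, 1) = (5, 1, 7)
  W6 needs (1, 1, 4) <= (5, 1, 7) -> finishes; pool += (1, 0, 0) = (6, 1, 7)
  W3 cannot run: need (1, 2, 4) vs free (6, 1, 7) (insufficient index locks)
  W8 cannot run: need (7, 0, 4) vs free (6, 1, 7) (insufficient schema locks)
Permanently blocked: W3 and W8.


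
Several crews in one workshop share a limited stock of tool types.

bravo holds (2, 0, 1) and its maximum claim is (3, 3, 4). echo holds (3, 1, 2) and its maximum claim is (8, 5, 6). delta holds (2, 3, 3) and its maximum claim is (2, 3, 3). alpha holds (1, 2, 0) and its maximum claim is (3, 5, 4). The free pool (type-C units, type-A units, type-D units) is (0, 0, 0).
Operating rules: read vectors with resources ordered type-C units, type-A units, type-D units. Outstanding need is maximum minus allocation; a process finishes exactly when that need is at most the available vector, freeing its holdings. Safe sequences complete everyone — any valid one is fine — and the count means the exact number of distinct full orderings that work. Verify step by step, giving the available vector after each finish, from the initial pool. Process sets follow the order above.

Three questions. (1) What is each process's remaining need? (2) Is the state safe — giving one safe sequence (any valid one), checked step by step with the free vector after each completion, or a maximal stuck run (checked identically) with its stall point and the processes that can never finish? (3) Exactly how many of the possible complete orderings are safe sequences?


(1) Outstanding need per process (order type-C units, type-A units, type-D units):
  bravo: (1, 3, 3)
  echo: (5, 4, 4)
  delta: (0, 0, 0)
  alpha: (2, 3, 4)
(2) The state is SAFE; one workable sequence: delta, bravo, alpha, echo.
Key observation: the first exact fit in this order is bravo — it needs (1, 3, 3) with (2, 3, 3) free, meeting a requested resource to the last unit.
Verifying each step:
  pool = (0, 0, 0)
  run delta (needs (0, 0, 0), free (0, 0, 0)); after release of (2, 3, 3) the pool is (2, 3, 3)
  run bravo (needs (1, 3, 3), free (2, 3, 3)); after release of (2, 0, 1) the pool is (4, 3, 4)
  run alpha (needs (2, 3, 4), free (4, 3, 4)); after release of (1, 2, 0) the pool is (5, 5, 4)
  run echo (needs (5, 4, 4), free (5, 5, 4)); after release of (3, 1, 2) the pool is (8, 6, 6)
(3) Precisely 1 of the possible complete orderings is a safe sequence.


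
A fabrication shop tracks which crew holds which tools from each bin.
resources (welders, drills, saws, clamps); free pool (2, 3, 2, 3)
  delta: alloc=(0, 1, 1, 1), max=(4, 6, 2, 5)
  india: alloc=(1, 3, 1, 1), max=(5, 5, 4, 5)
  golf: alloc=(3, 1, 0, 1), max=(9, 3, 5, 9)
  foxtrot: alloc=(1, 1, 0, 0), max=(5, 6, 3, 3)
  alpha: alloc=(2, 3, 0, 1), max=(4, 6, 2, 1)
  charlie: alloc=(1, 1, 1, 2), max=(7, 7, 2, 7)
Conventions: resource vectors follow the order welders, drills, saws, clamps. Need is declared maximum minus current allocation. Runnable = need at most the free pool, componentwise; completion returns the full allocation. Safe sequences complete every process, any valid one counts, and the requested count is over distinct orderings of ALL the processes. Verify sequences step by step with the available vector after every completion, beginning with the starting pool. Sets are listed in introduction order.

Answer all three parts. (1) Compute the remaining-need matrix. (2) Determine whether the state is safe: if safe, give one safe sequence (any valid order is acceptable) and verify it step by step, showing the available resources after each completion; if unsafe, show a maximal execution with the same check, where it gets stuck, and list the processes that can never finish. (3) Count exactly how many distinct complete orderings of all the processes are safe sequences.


(1) Need matrix, components ordered welders, drills, saws, clamps:
  delta: (4, 5, 1, 4)
  india: (4, 2, 3, 4)
  golf: (6, 2, 5, 8)
  foxtrot: (4, 5, 3, 3)
  alpha: (2, 3, 2, 0)
  charlie: (6, 6, 1, 5)
(2) The state is SAFE; one workable sequence: alpha, delta, foxtrot, india, charlie, golf.
Key observation: the order's first zero-slack moment is alpha ((2, 3, 2, 0) needed, (2, 3, 2, 3) free — a requested resource with nothing to spare).
Verifying each step:
  pool = (2, 3, 2, 3)
  alpha: need (2, 3, 2, 0) fits (2, 3, 2, 3); releases (2, 3, 0, 1), pool now (4, 6, 2, 4)
  delta: need (4, 5, 1, 4) fits (4, 6, 2, 4); releases (0, 1, 1, 1), pool now (4, 7, 3, 5)
  foxtrot: need (4, 5, 3, 3) fits (4, 7, 3, 5); releases (1, 1, 0, 0), pool now (5, 8, 3, 5)
  india: need (4, 2, 3, 4) fits (5, 8, 3, 5); releases (1, 3, 1, 1), pool now (6, 11, 4, 6)
  charlie: need (6, 6, 1, 5) fits (6, 11, 4, 6); releases (1, 1, 1, 2), pool now (7, 12, 5, 8)
  golf: need (6, 2, 5, 8) fits (7, 12, 5, 8); releases (3, 1, 0, 1), pool now (10, 13, 5, 9)
(3) The exact count: 2 of the possible complete orderings are safe sequences.


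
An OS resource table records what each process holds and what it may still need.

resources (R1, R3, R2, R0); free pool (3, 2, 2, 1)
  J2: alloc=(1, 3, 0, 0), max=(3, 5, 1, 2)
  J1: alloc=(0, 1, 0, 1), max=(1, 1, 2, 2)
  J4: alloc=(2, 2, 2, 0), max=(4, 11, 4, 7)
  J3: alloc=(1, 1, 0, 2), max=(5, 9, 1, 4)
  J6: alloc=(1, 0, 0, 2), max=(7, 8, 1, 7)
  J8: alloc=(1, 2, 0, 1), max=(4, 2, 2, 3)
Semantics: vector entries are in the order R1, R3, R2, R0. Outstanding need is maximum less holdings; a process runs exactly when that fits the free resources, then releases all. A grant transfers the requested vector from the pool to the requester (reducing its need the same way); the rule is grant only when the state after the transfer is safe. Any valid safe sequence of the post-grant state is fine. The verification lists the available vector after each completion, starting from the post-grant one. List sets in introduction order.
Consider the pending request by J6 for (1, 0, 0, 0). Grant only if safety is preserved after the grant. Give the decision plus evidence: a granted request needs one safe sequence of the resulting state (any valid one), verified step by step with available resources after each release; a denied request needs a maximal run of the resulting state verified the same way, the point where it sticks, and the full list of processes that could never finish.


GRANT — the state after the grant stays safe, e.g. via J1, J2, J8, J3, J6, J4.
Key observation: the grant leaves (2, 2, 2, 1) free — enough for J1, whose release restarts the cascade.
Verifying the post-grant state step by step:
  pool = (2, 2, 2, 1)
  run J1 (needs (1, 0, 2, 1), free (2, 2, 2, 1)); after release of (0, 1, 0, 1) the pool is (2, 3, 2, 2)
  run J2 (needs (2, 2, 1, 2), free (2, 3, 2, 2)); after release of (1, 3, 0, 0) the pool is (3, 6, 2, 2)
  run J8 (needs (3, 0, 2, 2), free (3, 6, 2, 2)); after release of (1, 2, 0, 1) the pool is (4, 8, 2, 3)
  run J3 (needs (4, 8, 1, 2), free (4, 8, 2, 3)); after release of (1, 1, 0, 2) the pool is (5, 9, 2, 5)
  run J6 (needs (5, 8, 1, 5), free (5, 9, 2, 5)); after release of (2, 0, 0, 2) the pool is (7, 9, 2, 7)
  run J4 (needs (2, 9, 2, 7), free (7, 9, 2, 7)); after release of (2, 2, 2, 0) the pool is (9, 11, 4, 7)


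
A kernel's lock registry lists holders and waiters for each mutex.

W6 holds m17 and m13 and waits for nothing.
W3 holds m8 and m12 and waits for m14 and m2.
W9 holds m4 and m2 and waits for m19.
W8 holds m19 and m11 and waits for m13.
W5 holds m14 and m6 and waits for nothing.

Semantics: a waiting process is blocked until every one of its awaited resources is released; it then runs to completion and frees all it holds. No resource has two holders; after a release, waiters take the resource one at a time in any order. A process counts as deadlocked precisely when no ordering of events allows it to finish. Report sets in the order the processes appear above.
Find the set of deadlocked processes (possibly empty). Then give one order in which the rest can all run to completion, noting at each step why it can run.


No process is deadlocked.
Key observation: although several processes wait, no cycle exists — each chain bottoms out at a free runner.
A valid finishing order for the others: W6, W8, W5, W9, W3.
Step-by-step check:
  W6: no waits; runs immediately, freeing m17 and m13
  W8: everything it awaited (m13) is free; runs, freeing m19 and m11
  W5: no waits; runs immediately, freeing m14 and m6
  W9: everything it awaited (m19) is free; runs, freeing m4 and m2
  W3: everything it awaited (m14 and m2) is free; runs, freeing m8 and m12


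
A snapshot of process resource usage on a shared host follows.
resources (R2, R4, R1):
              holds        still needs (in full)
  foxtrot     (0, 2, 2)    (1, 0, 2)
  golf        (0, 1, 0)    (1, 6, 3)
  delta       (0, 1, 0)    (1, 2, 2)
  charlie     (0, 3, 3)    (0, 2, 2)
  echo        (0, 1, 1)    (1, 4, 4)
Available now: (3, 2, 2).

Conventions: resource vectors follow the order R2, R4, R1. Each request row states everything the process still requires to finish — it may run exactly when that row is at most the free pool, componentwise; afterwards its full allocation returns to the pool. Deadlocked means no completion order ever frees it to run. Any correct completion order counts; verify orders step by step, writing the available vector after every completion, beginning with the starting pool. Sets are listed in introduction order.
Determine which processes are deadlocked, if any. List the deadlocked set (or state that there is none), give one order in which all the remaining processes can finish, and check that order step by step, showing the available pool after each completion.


The deadlocked set is empty.
Key observation: charlie leads a chain of completions in which each release enables another process.
One completion order for the rest: charlie, foxtrot, golf, echo, delta. Check, step by step:
  pool = (3, 2, 2)
  charlie needs (0, 2, 2) <= (3, 2, 2) -> finishes; pool += (0, 3, 3) = (3, 5, 5)
  foxtrot needs (1, 0, 2) <= (3, 5, 5) -> finishes; pool += (0, 2, 2) = (3, 7, 7)
  golf needs (1, 6, 3) <= (3, 7, 7) -> finishes; pool += (0, 1, 0) = (3, 8, 7)
  echo needs (1, 4, 4) <= (3, 8, 7) -> finishes; pool += (0, 1, 1) = (3, 9, 8)
  delta needs (1, 2, 2) <= (3, 9, 8) -> finishes; pool += (0, 1, 0) = (3, 10, 8)


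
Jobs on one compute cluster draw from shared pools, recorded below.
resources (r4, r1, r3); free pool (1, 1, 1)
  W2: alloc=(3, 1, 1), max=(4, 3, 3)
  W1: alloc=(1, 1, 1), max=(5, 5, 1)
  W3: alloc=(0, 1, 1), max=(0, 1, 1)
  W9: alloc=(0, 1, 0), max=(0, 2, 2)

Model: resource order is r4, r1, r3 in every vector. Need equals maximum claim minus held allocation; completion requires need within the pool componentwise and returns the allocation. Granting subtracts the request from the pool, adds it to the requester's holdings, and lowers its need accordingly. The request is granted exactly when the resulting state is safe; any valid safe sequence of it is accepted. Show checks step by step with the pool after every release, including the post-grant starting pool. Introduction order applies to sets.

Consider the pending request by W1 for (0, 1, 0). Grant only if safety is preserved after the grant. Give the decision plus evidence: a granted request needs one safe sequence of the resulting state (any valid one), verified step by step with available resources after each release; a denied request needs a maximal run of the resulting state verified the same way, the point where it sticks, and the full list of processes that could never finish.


GRANT. The post-grant state is safe; one safe sequence: W3, W9, W2, W1.
Key observation: (1, 0, 1) free after granting still covers W3 first, and each release covers the next.
Check on the post-grant state, step by step:
  pool = (1, 0, 1)
  W3: need (0, 0, 0) fits (1, 0, 1); releases (0, 1, 1), pool now (1, 1, 2)
  W9: need (0, 1, 2) fits (1, 1, 2); releases (0, 1, 0), pool now (1, 2, 2)
  W2: need (1, 2, 2) fits (1, 2, 2); releases (3, 1, 1), pool now (4, 3, 3)
  W1: need (4, 3, 0) fits (4, 3, 3); releases (1, 2, 1), pool now (5, 5, 4)


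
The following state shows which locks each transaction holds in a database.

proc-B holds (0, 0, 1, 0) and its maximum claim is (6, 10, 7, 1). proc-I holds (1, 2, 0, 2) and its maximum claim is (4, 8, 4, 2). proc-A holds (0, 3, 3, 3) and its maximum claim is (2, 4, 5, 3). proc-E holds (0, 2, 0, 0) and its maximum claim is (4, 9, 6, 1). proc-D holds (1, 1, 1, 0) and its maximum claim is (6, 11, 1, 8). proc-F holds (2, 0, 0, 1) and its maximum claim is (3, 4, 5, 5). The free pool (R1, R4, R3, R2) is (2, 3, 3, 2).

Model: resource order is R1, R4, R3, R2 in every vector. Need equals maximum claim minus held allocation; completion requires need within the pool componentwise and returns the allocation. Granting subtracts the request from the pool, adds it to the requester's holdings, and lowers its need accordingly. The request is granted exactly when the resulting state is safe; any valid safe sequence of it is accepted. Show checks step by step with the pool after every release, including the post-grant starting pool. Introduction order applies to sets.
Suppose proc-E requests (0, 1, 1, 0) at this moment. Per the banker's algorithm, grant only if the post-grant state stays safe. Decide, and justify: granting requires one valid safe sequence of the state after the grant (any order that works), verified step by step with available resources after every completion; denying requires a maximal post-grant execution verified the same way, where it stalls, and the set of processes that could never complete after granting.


DENY — the pretend-granted state is unsafe.
Key observation: R4 is the bottleneck — with proc-A, proc-F done the pool holds (4, 5, 5, 6), short of every remaining need.
After a pretend grant, a maximal execution: proc-A, proc-F — then nothing else fits. Walking it through:
  pool = (2, 2, 2, 2)
  proc-A needs (2, 1, 2, 0) <= (2, 2, 2, 2) -> finishes; pool += (0, 3, 3, 3) = (2, 5, 5, 5)
  proc-F needs (1, 4, 5, 4) <= (2, 5, 5, 5) -> finishes; pool += (2, 0, 0, 1) = (4, 5, 5, 6)
  blocked: proc-B wants (6, 10, 6, 1), pool (4, 5, 5, 6) — not enough R1, R4 and R3
  blocked: proc-I wants (3, 6, 4, 0), pool (4, 5, 5, 6) — not enough R4
  blocked: proc-E wants (4, 6, 5, 1), pool (4, 5, 5, 6) — not enough R4
  blocked: proc-D wants (5, 10, 0, 8), pool (4, 5, 5, 6) — not enough R1, R4 and R2
Processes that could never finish after the grant: proc-B, proc-I, proc-E and proc-D.


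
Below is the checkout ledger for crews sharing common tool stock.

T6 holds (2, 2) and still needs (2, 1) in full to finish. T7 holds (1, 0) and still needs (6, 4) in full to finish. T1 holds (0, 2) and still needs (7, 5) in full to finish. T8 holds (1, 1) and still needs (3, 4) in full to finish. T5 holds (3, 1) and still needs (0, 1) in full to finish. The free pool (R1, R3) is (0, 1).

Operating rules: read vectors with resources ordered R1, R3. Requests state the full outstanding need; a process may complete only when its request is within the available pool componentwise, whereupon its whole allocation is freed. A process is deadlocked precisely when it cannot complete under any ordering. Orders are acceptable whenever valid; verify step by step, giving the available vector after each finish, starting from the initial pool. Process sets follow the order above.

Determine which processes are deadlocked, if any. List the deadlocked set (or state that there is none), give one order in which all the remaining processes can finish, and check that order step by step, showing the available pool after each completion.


No process is deadlocked.
Key observation: there is always a runnable process — T5 first — so the state unwinds completely.
One completion order for the rest: T5, T6, T8, T7, T1. Walking it through:
  pool = (0, 1)
  run T5 (needs (0, 1), free (0, 1)); after release of (3, 1) the pool is (3, 2)
  run T6 (needs (2, 1), free (3, 2)); after release of (2, 2) the pool is (5, 4)
  run T8 (needs (3, 4), free (5, 4)); after release of (1, 1) the pool is (6, 5)
  run T7 (needs (6, 4), free (6, 5)); after release of (1, 0) the pool is (7, 5)
  run T1 (needs (7, 5), free (7, 5)); after release of (0, 2) the pool is (7, 7)


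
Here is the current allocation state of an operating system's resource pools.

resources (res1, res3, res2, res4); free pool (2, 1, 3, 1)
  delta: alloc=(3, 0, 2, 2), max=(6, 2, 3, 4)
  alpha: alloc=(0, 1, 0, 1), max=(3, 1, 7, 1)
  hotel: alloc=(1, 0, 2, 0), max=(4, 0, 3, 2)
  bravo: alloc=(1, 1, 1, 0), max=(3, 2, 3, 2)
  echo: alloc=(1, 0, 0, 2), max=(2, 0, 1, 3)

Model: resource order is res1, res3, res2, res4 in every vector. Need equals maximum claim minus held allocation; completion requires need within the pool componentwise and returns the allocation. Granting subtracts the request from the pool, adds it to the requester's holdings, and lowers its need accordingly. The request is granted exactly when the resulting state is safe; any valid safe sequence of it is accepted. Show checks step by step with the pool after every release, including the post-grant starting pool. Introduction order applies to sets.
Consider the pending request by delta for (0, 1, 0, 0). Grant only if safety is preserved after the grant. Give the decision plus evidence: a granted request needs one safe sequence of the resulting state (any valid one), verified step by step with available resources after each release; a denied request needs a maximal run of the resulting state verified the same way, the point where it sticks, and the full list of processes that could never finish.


DENY: after the grant no complete ordering would exist.
Key observation: after echo, hotel the pool peaks at (4, 0, 5, 3), and each blocked process is short somewhere: delta on res3; alpha on res2; bravo on res3.
After a pretend grant, a maximal execution: echo, hotel — then nothing else fits. Check, step by step:
  pool = (2, 0, 3, 1)
  echo needs (1, 0, 1, 1) <= (2, 0, 3, 1) -> finishes; pool += (1, 0, 0, 2) = (3, 0, 3, 3)
  hotel needs (3, 0, 1, 2) <= (3, 0, 3, 3) -> finishes; pool += (1, 0, 2, 0) = (4, 0, 5, 3)
  delta cannot run: need (3, 1, 1, 2) vs free (4, 0, 5, 3) (insufficient res3)
  alpha cannot run: need (3, 0, 7, 0) vs free (4, 0, 5, 3) (insufficient res2)
  bravo cannot run: need (2, 1, 2, 2) vs free (4, 0, 5, 3) (insufficient res3)
Processes that could never finish after the grant: delta, alpha and bravo.


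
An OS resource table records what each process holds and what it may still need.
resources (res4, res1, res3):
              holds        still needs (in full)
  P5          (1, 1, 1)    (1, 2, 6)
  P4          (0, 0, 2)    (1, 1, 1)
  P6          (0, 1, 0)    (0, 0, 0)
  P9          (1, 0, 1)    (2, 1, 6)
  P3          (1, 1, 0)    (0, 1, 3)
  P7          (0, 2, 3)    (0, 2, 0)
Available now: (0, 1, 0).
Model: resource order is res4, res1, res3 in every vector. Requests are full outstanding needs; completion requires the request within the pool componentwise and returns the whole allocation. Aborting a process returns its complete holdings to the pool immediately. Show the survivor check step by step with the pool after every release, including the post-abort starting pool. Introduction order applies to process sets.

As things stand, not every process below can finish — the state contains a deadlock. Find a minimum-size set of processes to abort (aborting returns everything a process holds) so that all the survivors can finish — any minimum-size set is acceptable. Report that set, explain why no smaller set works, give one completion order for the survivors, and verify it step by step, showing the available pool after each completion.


Minimum abort set: P9.
Key observation: the deadlocked P5 becomes finishable only because P9 released (1, 0, 1); it completes at step 5 below.
Minimality: the empty abort set fails — the state is deadlocked as it stands.
Survivors finish in the order: P4, P6, P7, P3, P5. Walking it through (pool after the aborts first):
  pool = (1, 1, 1)
  P4 needs (1, 1, 1) <= (1, 1, 1) -> finishes; pool += (0, 0, 2) = (1, 1, 3)
  P6 needs (0, 0, 0) <= (1, 1, 3) -> finishes; pool += (0, 1, 0) = (1, 2, 3)
  P7 needs (0, 2, 0) <= (1, 2, 3) -> finishes; pool += (0, 2, 3) = (1, 4, 6)
  P3 needs (0, 1, 3) <= (1, 4, 6) -> finishes; pool += (1, 1, 0) = (2, 5, 6)
  P5 needs (1, 2, 6) <= (2, 5, 6) -> finishes; pool += (1, 1, 1) = (3, 6, 7)


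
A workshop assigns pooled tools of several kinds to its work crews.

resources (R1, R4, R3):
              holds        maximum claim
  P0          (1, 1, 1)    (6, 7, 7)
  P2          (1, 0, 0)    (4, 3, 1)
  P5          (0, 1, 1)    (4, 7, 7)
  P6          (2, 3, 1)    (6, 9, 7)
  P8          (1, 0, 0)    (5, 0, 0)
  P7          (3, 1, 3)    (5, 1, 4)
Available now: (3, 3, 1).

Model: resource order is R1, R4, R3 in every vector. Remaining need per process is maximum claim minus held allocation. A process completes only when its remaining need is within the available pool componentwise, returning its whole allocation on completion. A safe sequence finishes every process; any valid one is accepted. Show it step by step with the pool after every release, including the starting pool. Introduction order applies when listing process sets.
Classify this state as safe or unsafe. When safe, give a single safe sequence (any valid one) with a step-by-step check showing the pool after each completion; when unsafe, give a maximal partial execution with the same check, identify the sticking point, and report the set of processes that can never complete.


The state is UNSAFE.
Key observation: the wall is R4: completing P2, P7, P8 brings the pool only to (8, 4, 4), and all the rest need more.
The run P2, P7, P8 cannot be extended any further. Step-by-step check:
  pool = (3, 3, 1)
  run P2 (needs (3, 3, 1), free (3, 3, 1)); after release of (1, 0, 0) the pool is (4, 3, 1)
  run P7 (needs (2, 0, 1), free (4, 3, 1)); after release of (3, 1, 3) the pool is (7, 4, 4)
  run P8 (needs (4, 0, 0), free (7, 4, 4)); after release of (1, 0, 0) the pool is (8, 4, 4)
  blocked: P0 wants (5, 6, 6), pool (8, 4, 4) — not enough R4 and R3
  blocked: P5 wants (4, 6, 6), pool (8, 4, 4) — not enough R4 and R3
  blocked: P6 wants (4, 6, 6), pool (8, 4, 4) — not enough R4 and R3
Processes that can never finish: P0, P5 and P6.


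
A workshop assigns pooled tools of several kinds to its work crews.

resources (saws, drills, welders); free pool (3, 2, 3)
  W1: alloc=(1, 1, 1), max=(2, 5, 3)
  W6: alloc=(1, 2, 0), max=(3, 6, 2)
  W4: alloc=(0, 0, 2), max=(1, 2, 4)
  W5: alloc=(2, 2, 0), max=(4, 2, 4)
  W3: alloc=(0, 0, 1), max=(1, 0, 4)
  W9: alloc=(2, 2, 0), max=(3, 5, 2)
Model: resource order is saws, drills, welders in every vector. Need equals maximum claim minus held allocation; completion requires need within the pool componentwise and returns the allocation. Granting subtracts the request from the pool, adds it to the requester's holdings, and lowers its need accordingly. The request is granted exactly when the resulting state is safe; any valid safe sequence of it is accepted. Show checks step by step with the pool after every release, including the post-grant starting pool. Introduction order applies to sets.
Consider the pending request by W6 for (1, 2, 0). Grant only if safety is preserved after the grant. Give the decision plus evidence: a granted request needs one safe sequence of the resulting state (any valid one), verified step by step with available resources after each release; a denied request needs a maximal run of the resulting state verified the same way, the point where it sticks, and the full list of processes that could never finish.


GRANT: granting preserves safety; a valid post-grant sequence is W3, W5, W4, W6, W9, W1.
Key observation: with (2, 0, 3) left after the transfer, W3 can run at once — the state stays safe.
Check on the post-grant state, step by step:
  pool = (2, 0, 3)
  run W3 (needs (1, 0, 3), free (2, 0, 3)); after release of (0, 0, 1) the pool is (2, 0, 4)
  run W5 (needs (2, 0, 4), free (2, 0, 4)); after release of (2, 2, 0) the pool is (4, 2, 4)
  run W4 (needs (1, 2, 2), free (4, 2, 4)); after release of (0, 0, 2) the pool is (4, 2, 6)
  run W6 (needs (1, 2, 2), free (4, 2, 6)); after release of (2, 4, 0) the pool is (6, 6, 6)
  run W9 (needs (1, 3, 2), free (6, 6, 6)); after release of (2, 2, 0) the pool is (8, 8, 6)
  run W1 (needs (1, 4, 2), free (8, 8, 6)); after release of (1, 1, 1) the pool is (9, 9, 7)


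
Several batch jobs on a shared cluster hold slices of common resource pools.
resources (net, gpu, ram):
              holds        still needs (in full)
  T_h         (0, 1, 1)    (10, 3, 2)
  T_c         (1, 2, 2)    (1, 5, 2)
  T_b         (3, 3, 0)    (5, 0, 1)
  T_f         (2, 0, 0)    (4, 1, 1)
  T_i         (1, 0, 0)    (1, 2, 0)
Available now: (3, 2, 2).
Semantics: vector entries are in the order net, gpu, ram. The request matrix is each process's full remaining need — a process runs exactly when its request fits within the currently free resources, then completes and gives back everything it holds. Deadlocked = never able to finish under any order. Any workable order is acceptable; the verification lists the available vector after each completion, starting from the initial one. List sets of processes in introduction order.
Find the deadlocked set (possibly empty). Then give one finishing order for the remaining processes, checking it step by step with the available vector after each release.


No process is deadlocked.
Key observation: the pool covers T_i at once, and every later process fits after earlier releases.
One completion order for the rest: T_i, T_f, T_b, T_c, T_h. Step-by-step check:
  pool = (3, 2, 2)
  run T_i (needs (1, 2, 0), free (3, 2, 2)); after release of (1, 0, 0) the pool is (4, 2, 2)
  run T_f (needs (4, 1, 1), free (4, 2, 2)); after release of (2, 0, 0) the pool is (6, 2, 2)
  run T_b (needs (5, 0, 1), free (6, 2, 2)); after release of (3, 3, 0) the pool is (9, 5, 2)
  run T_c (needs (1, 5, 2), free (9, 5, 2)); after release of (1, 2, 2) the pool is (10, 7, 4)
  run T_h (needs (10, 3, 2), free (10, 7, 4)); after release of (0, 1, 1) the pool is (10, 8, 5)


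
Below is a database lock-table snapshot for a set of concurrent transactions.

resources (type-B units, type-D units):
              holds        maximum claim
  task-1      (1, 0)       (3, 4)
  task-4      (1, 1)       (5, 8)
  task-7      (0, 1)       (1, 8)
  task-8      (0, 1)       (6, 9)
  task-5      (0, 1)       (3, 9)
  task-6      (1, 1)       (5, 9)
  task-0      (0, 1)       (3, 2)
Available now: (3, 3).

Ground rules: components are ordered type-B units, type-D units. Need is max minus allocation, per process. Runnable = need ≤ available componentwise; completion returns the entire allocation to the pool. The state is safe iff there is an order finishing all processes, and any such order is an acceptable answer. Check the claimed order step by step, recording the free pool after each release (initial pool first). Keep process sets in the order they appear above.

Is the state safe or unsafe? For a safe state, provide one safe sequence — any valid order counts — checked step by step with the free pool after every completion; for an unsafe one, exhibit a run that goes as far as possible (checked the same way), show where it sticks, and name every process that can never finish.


UNSAFE — no complete ordering exists.
Key observation: the wall is type-D units: completing task-0, task-1 brings the pool only to (4, 4), and all the rest need more.
Going as far as possible: task-0, task-1; after that, nothing fits. Walking it through:
  pool = (3, 3)
  task-0: need (3, 1) fits (3, 3); releases (0, 1), pool now (3, 4)
  task-1: need (2, 4) fits (3, 4); releases (1, 0), pool now (4, 4)
  blocked: task-4 wants (4, 7), pool (4, 4) — not enough type-D units
  blocked: task-7 wants (1, 7), pool (4, 4) — not enough type-D units
  blocked: task-8 wants (6, 8), pool (4, 4) — not enough type-B units and type-D units
  blocked: task-5 wants (3, 8), pool (4, 4) — not enough type-D units
  blocked: task-6 wants (4, 8), pool (4, 4) — not enough type-D units
Never able to finish: task-4, task-7, task-8, task-5 and task-6.


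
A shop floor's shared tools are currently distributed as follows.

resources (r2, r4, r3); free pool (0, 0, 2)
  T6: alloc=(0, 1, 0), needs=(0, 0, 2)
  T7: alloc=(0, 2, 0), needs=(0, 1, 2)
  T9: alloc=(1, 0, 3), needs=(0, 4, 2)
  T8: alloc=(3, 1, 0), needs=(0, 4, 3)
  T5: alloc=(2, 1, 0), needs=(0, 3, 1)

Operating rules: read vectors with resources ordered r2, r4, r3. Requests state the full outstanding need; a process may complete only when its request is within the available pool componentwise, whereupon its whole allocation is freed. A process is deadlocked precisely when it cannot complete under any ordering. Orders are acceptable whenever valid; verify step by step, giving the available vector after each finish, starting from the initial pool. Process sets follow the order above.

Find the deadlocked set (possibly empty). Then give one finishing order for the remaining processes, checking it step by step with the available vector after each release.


The deadlocked set is empty.
Key observation: T6 fits the free pool immediately, and its release cascades until everyone finishes.
One completion order for the rest: T6, T7, T5, T9, T8. Check, step by step:
  pool = (0, 0, 2)
  run T6 (needs (0, 0, 2), free (0, 0, 2)); after release of (0, 1, 0) the pool is (0, 1, 2)
  run T7 (needs (0, 1, 2), free (0, 1, 2)); after release of (0, 2, 0) the pool is (0, 3, 2)
  run T5 (needs (0, 3, 1), free (0, 3, 2)); after release of (2, 1, 0) the pool is (2, 4, 2)
  run T9 (needs (0, 4, 2), free (2, 4, 2)); after release of (1, 0, 3) the pool is (3, 4, 5)
  run T8 (needs (0, 4, 3), free (3, 4, 5)); after release of (3, 1, 0) the pool is (6, 5, 5)


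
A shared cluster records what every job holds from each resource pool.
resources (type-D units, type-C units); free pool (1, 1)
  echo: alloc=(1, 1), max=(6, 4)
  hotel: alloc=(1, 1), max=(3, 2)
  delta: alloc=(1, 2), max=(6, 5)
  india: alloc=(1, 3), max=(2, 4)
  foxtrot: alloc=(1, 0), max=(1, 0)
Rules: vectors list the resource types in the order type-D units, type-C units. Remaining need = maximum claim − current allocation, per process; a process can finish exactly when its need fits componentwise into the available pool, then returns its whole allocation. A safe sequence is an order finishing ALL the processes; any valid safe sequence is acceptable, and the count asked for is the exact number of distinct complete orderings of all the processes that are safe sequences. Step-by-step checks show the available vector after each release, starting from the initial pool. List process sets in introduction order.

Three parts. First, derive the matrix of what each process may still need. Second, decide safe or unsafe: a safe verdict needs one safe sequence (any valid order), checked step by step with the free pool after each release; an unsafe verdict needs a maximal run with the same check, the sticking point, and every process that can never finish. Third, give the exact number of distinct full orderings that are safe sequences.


(1) Need matrix, components ordered type-D units, type-C units:
  echo: (5, 3)
  hotel: (2, 1)
  delta: (5, 3)
  india: (1, 1)
  foxtrot: (0, 0)
(2) The state is UNSAFE.
Key observation: after foxtrot, india, hotel complete, (4, 5) is the best the pool ever gets, yet each leftover process wants more type-D units.
The run foxtrot, india, hotel cannot be extended any further. Step-by-step check:
  pool = (1, 1)
  foxtrot needs (0, 0) <= (1, 1) -> finishes; pool += (1, 0) = (2, 1)
  india needs (1, 1) <= (2, 1) -> finishes; pool += (1, 3) = (3, 4)
  hotel needs (2, 1) <= (3, 4) -> finishes; pool += (1, 1) = (4, 5)
  echo still needs (5, 3) but only (4, 5) is free — short on type-D units
  delta still needs (5, 3) but only (4, 5) is free — short on type-D units
Permanently blocked: echo and delta.
(3) The exact count: 0 of the possible complete orderings are safe sequences.


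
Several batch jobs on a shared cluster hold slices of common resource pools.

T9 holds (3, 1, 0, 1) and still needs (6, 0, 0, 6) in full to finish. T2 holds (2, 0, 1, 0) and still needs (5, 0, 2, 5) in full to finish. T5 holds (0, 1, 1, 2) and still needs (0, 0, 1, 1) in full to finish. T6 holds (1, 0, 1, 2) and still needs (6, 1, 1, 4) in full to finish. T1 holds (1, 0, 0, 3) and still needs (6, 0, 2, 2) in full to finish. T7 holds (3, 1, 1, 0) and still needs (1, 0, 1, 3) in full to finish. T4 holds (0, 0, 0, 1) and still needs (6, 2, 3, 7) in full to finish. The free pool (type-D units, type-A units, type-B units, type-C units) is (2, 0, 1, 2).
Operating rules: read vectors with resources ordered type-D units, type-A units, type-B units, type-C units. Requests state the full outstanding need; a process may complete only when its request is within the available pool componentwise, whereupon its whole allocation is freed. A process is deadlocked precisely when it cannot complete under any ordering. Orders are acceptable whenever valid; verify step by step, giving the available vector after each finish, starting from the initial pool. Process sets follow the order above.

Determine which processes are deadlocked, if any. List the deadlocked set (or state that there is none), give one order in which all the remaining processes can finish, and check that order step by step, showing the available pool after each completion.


Deadlocked set: T9, T2, T6, T1 and T4.
Key observation: after T5, T7 the pool peaks at (5, 2, 3, 4), and each blocked process is short somewhere: T9 on type-D units, type-C units; T2 on type-C units; T6 on type-D units; T1 on type-D units; T4 on type-D units, type-C units.
One completion order for the rest: T5, T7. Check, step by step:
  pool = (2, 0, 1, 2)
  T5: need (0, 0, 1, 1) fits (2, 0, 1, 2); releases (0, 1, 1, 2), pool now (2, 1, 2, 4)
  T7: need (1, 0, 1, 3) fits (2, 1, 2, 4); releases (3, 1, 1, 0), pool now (5, 2, 3, 4)
The stuck group stays short no matter what:
  T9 still needs (6, 0, 0, 6) but only (5, 2, 3, 4) is free — short on type-D units and type-C units
  T2 still needs (5, 0, 2, 5) but only (5, 2, 3, 4) is free — short on type-C units
  T6 still needs (6, 1, 1, 4) but only (5, 2, 3, 4) is free — short on type-D units
  T1 still needs (6, 0, 2, 2) but only (5, 2, 3, 4) is free — short on type-D units
  T4 still needs (6, 2, 3, 7) but only (5, 2, 3, 4) is free — short on type-D units and type-C units


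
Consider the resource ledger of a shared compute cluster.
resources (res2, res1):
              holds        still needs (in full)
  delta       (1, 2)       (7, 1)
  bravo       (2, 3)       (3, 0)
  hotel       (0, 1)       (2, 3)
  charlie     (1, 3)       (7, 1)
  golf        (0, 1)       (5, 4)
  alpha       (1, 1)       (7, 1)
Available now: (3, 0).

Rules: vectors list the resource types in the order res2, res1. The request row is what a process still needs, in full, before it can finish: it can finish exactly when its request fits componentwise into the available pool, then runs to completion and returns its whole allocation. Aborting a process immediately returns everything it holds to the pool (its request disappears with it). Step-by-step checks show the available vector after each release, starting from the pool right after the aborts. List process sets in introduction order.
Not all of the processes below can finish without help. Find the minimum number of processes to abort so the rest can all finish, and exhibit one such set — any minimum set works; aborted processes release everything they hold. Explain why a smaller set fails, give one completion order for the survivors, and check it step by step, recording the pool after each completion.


The answer: abort delta and alpha.
Key observation: aborting delta and alpha returns (2, 3), and charlie — hopeless before — runs at step 3 with the returned capacity in the pool.
Minimality, checking each single-abort alternative: delta alone leaves charlie blocked (short on res2); bravo alone leaves delta blocked (short on res2); hotel alone leaves delta blocked (short on res2); charlie alone leaves delta blocked (short on res2); golf alone leaves delta blocked (short on res2); alpha alone leaves delta blocked (short on res2).
Survivors finish in the order: bravo, golf, charlie, hotel. Walking it through (pool after the aborts first):
  pool = (5, 3)
  run bravo (needs (3, 0), free (5, 3)); after release of (2, 3) the pool is (7, 6)
  run golf (needs (5, 4), free (7, 6)); after release of (0, 1) the pool is (7, 7)
  run charlie (needs (7, 1), free (7, 7)); after release of (1, 3) the pool is (8, 10)
  run hotel (needs (2, 3), free (8, 10)); after release of (0, 1) the pool is (8, 11)
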